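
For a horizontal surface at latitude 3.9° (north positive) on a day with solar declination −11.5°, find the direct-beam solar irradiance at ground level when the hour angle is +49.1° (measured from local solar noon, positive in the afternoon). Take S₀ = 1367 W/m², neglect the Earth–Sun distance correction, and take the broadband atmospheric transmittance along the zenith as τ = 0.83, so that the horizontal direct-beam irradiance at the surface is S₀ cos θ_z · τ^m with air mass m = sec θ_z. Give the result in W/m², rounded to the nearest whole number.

With φ = 3.9°, δ = -11.5°, H = 49.10°: sin φ sin δ = -0.0136, cos φ cos δ cos H = 0.6401, so cos θ_z = 0.6265.
Air mass m = 1/cos θ_z = 1/0.6265 = 1.596; τ^m = 0.83^1.596 = 0.7428.
Surface direct beam = 1367 × 0.6265 × 0.7428 = 636.15 W/m².

636 W/m²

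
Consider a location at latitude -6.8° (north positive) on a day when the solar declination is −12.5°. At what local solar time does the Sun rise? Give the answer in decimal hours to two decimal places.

5.90 h

The sunset hour angle satisfies cos H_s = −tan φ tan δ = -0.0264, giving H_s = 91.51°.
Sunrise is at 12 − H_s/15 = 12 − 6.101 = 5.899 h local solar time.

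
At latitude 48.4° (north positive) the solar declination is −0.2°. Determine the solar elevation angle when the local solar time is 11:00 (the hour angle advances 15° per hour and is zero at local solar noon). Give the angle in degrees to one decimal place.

Hour angle H = 15° × (11 − 12) = -15.00°.
cos θ_z = sin(48.4°) sin(-0.2°) + cos(48.4°) cos(-0.2°) cos(-15.00°) = -0.0026 + 0.6413 = 0.6387.
θ_z = arccos(0.6387) = 50.31°, so the elevation is 90° − 50.31° = 39.69°.

39.7°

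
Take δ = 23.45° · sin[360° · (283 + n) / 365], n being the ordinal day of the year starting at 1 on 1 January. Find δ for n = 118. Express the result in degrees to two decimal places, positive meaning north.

360 × (283 + 118) / 365 = 395.507°; sin(395.507°) = 0.5808.
δ = 23.45 × 0.5808 = 13.620° ≈ +13.62°.

+13.62°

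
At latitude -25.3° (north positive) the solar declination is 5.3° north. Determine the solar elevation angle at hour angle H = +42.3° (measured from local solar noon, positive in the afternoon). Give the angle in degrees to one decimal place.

cos θ_z = sin(-25.3°) sin(5.3°) + cos(-25.3°) cos(5.3°) cos(42.30°) = -0.0395 + 0.6658 = 0.6263.
θ_z = arccos(0.6263) = 51.22°, so the elevation is 90° − 51.22° = 38.78°.

38.8°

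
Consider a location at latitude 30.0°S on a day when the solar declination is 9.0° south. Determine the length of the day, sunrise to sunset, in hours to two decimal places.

12.70 hours

−tan φ tan δ = −(-0.5774)(-0.1584) = -0.0915; H_s = arccos(-0.0915) = 95.25°.
Day length = 2 H_s / 15° h⁻¹ = 190.50° / 15 = 12.700 h.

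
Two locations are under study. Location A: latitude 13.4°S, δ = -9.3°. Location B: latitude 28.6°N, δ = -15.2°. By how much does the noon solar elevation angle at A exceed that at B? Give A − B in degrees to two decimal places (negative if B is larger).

+39.70°

A: 90° − |-13.4 − (-9.3)| = 85.90°.
B: 90° − |28.6 − (-15.2)| = 46.20°.
A − B = 85.90 − 46.20 = 39.70°.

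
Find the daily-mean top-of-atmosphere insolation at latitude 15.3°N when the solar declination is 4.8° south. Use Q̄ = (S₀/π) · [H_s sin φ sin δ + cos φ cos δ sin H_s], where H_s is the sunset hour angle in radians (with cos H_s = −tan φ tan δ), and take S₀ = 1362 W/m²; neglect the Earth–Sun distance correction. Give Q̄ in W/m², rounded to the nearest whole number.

cos H_s = −tan(15.3°) · tan(-4.8°) = 0.0230, so H_s = arccos(0.0230) = 88.68°. In radians, H_s = 1.5478.
H_s sin φ sin δ = 1.5478 × 0.2639 × -0.0837 = -0.0342.
cos φ cos δ sin H_s = 0.9646 × 0.9965 × 0.9997 = 0.9609.
Q̄ = (1362/π) × (-0.0342 + 0.9609) = 433.54 × 0.9267 = 401.76 W/m².

402 W/m²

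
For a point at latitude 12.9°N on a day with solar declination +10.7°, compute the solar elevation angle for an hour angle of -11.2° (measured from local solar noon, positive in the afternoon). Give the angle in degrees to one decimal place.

cos θ_z = sin φ sin δ + cos φ cos δ cos H = (0.2233)(0.1857) + (0.9748)(0.9826)(0.9810) = 0.9811.
θ_z = arccos(0.9811) = 11.16°, so the elevation is 90° − 11.16° = 78.84°.

78.8°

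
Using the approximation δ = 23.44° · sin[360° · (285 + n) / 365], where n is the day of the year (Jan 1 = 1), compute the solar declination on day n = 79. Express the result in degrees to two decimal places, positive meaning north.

360 × (285 + 79) / 365 = 359.014°; sin(359.014°) = -0.0172.
δ = 23.44 × -0.0172 = -0.403° ≈ -0.40°.

-0.40°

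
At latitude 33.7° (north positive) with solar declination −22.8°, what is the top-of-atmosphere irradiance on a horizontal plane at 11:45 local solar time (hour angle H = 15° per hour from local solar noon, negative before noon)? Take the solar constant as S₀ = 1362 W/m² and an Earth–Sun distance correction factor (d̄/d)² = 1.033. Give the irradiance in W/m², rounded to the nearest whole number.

Hour angle H = 15° × (11.75 − 12) = -3.75°.
With φ = 33.7°, δ = -22.8°, H = -3.75°: sin φ sin δ = -0.2150, cos φ cos δ cos H = 0.7653, so cos θ_z = 0.5503.
Top-of-atmosphere irradiance = S₀ (d̄/d)² cos θ_z = 1362 × 1.033 × 0.5503 = 774.24 W/m².

774 W/m²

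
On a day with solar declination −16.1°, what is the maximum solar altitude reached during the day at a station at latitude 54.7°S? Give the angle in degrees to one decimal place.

51.4°

At local solar noon the hour angle is zero, so the elevation is 90° − |φ − δ| = 90° − |-54.7° − (-16.1°)| = 90° − 38.6° = 51.4°.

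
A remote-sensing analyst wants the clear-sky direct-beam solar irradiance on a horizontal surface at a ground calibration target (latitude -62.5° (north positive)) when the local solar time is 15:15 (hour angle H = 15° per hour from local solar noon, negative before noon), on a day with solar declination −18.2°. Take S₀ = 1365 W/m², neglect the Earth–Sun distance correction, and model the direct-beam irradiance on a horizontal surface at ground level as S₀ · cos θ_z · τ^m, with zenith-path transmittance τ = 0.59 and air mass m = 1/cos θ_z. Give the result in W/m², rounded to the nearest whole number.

Hour angle H = 15° × (15.25 − 12) = 48.75°.
cos θ_z = sin φ sin δ + cos φ cos δ cos H = (-0.8870)(-0.3123) + (0.4617)(0.9500)(0.6593) = 0.5662.
Air mass m = 1/cos θ_z = 1/0.5662 = 1.766; τ^m = 0.59^1.766 = 0.3938.
Surface direct beam = 1365 × 0.5662 × 0.3938 = 304.35 W/m².

304 W/m²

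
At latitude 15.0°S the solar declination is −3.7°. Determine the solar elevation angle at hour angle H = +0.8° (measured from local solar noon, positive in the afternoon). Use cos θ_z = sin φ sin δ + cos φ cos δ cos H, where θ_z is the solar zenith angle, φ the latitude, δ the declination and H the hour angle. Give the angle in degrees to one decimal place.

78.7°

cos θ_z = sin φ sin δ + cos φ cos δ cos H = (-0.2588)(-0.0645) + (0.9659)(0.9979)(0.9999) = 0.9805.
θ_z = arccos(0.9805) = 11.33°, so the elevation is 90° − 11.33° = 78.67°.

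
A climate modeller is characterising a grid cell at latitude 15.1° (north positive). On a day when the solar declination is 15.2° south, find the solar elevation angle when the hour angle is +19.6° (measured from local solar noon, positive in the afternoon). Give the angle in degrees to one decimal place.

54.0°

cos θ_z = sin(15.1°) sin(-15.2°) + cos(15.1°) cos(-15.2°) cos(19.60°) = -0.0683 + 0.8777 = 0.8094.
θ_z = arccos(0.8094) = 35.96°, so the elevation is 90° − 35.96° = 54.04°.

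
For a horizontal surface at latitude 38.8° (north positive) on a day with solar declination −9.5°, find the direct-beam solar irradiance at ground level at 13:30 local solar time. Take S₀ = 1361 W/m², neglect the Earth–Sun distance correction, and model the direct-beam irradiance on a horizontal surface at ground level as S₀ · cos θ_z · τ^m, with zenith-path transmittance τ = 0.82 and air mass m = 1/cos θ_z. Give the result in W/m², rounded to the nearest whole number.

Hour angle H = 15° × (13.5 − 12) = 22.50°.
cos θ_z = sin(38.8°) sin(-9.5°) + cos(38.8°) cos(-9.5°) cos(22.50°) = -0.1034 + 0.7101 = 0.6067.
Air mass m = 1/cos θ_z = 1/0.6067 = 1.648; τ^m = 0.82^1.648 = 0.7210.
Surface direct beam = 1361 × 0.6067 × 0.7210 = 595.34 W/m².

595 W/m²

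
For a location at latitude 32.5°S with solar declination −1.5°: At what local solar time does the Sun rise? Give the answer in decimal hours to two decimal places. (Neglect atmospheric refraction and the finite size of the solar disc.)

cos H_s = −tan(-32.5°) · tan(-1.5°) = -0.0167, so H_s = arccos(-0.0167) = 90.96°.
Sunrise is at 12 − H_s/15 = 12 − 6.064 = 5.936 h local solar time.

5.94 h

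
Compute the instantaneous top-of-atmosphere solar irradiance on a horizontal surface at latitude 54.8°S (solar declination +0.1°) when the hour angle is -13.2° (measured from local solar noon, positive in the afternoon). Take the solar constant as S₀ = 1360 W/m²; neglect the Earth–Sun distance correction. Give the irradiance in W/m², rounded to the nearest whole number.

cos θ_z = sin(-54.8°) sin(0.1°) + cos(-54.8°) cos(0.1°) cos(-13.20°) = -0.0014 + 0.5612 = 0.5598.
Top-of-atmosphere irradiance = S₀ cos θ_z = 1360 × 0.5598 = 761.33 W/m².

761 W/m²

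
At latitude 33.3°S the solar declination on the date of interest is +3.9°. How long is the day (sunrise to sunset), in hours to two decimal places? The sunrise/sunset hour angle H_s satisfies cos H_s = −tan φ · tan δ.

−tan φ tan δ = −(-0.6569)(0.0682) = 0.0448; H_s = arccos(0.0448) = 87.43°.
Day length = 2 H_s / 15° h⁻¹ = 174.86° / 15 = 11.657 h.

11.66 hours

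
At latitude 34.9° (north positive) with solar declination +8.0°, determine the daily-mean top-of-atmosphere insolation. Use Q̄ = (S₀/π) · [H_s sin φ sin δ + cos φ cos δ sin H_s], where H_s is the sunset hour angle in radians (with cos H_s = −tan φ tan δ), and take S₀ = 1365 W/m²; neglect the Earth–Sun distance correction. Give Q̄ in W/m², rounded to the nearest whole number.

409 W/m²

The sunset hour angle satisfies cos H_s = −tan φ tan δ = -0.0980, giving H_s = 95.62°. In radians, H_s = 1.6689.
H_s sin φ sin δ = 1.6689 × 0.5721 × 0.1392 = 0.1329.
cos φ cos δ sin H_s = 0.8202 × 0.9903 × 0.9952 = 0.8083.
Q̄ = (1365/π) × (0.1329 + 0.8083) = 434.49 × 0.9412 = 408.94 W/m².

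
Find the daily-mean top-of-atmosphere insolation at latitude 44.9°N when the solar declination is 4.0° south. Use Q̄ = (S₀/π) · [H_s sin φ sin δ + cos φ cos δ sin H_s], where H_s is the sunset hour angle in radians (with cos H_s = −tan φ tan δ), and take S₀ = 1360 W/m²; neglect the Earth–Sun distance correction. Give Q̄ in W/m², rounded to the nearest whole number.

273 W/m²

The sunset hour angle satisfies cos H_s = −tan φ tan δ = 0.0697, giving H_s = 86.00°. In radians, H_s = 1.5010.
H_s sin φ sin δ = 1.5010 × 0.7059 × -0.0698 = -0.0740.
cos φ cos δ sin H_s = 0.7083 × 0.9976 × 0.9976 = 0.7049.
Q̄ = (1360/π) × (-0.0740 + 0.7049) = 432.90 × 0.6309 = 273.12 W/m².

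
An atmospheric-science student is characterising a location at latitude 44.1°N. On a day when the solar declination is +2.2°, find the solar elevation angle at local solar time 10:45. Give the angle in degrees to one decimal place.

Hour angle H = 15° × (10.75 − 12) = -18.75°.
cos θ_z = sin φ sin δ + cos φ cos δ cos H = (0.6959)(0.0384) + (0.7181)(0.9993)(0.9469) = 0.7062.
θ_z = arccos(0.7062) = 45.07°, so the elevation is 90° − 45.07° = 44.93°.

44.9°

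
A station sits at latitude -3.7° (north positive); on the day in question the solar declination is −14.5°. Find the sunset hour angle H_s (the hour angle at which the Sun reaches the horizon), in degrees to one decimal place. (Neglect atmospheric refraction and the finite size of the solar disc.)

91.0°

cos H_s = −tan(-3.7°) · tan(-14.5°) = -0.0167, so H_s = arccos(-0.0167) = 90.96°.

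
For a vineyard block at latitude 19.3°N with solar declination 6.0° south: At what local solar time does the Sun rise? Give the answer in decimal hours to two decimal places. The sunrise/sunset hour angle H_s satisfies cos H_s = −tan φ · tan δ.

6.14 h

−tan φ tan δ = −(0.3502)(-0.1051) = 0.0368; H_s = arccos(0.0368) = 87.89°.
Sunrise is at 12 − H_s/15 = 12 − 5.859 = 6.141 h local solar time.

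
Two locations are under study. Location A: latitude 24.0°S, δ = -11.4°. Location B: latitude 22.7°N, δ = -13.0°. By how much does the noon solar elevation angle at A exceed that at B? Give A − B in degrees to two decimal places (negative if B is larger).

A: 90° − |-24.0 − (-11.4)| = 77.40°.
B: 90° − |22.7 − (-13.0)| = 54.30°.
A − B = 77.40 − 54.30 = 23.10°.

+23.10°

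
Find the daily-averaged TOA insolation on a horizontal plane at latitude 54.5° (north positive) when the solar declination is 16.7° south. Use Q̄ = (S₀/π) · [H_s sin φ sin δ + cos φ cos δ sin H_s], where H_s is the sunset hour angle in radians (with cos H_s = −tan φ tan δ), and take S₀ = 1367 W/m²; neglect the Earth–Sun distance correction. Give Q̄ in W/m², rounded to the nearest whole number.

cos H_s = −tan(54.5°) · tan(-16.7°) = 0.4206, so H_s = arccos(0.4206) = 65.13°. In radians, H_s = 1.1367.
H_s sin φ sin δ = 1.1367 × 0.8141 × -0.2874 = -0.2660.
cos φ cos δ sin H_s = 0.5807 × 0.9578 × 0.9073 = 0.5046.
Q̄ = (1367/π) × (-0.2660 + 0.5046) = 435.13 × 0.2386 = 103.82 W/m².

104 W/m²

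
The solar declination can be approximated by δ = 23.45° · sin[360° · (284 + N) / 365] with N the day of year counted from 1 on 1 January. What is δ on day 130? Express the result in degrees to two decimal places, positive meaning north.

360 × (284 + 130) / 365 = 408.329°; sin(408.329°) = 0.7470.
δ = 23.45 × 0.7470 = 17.517° ≈ +17.52°.

+17.52°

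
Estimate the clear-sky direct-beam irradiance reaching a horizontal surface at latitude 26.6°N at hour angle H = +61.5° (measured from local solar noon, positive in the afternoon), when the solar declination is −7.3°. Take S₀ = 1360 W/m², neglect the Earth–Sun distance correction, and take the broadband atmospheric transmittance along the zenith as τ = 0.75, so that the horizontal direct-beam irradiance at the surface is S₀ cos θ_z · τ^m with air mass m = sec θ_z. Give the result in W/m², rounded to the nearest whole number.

227 W/m²

cos θ_z = sin φ sin δ + cos φ cos δ cos H = (0.4478)(-0.1271) + (0.8942)(0.9919)(0.4772) = 0.3663.
Air mass m = 1/cos θ_z = 1/0.3663 = 2.730; τ^m = 0.75^2.730 = 0.4560.
Surface direct beam = 1360 × 0.3663 × 0.4560 = 227.16 W/m².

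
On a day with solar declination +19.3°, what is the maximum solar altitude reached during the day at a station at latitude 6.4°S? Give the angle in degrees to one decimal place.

At local solar noon the hour angle is zero, so the elevation is 90° − |φ − δ| = 90° − |-6.4° − (19.3°)| = 90° − 25.7° = 64.3°.

64.3°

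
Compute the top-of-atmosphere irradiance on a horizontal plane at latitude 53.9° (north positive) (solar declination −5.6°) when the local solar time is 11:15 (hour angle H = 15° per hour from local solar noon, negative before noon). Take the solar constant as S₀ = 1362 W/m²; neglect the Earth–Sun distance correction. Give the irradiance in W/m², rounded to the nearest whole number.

Hour angle H = 15° × (11.25 − 12) = -11.25°.
With φ = 53.9°, δ = -5.6°, H = -11.25°: sin φ sin δ = -0.0788, cos φ cos δ cos H = 0.5751, so cos θ_z = 0.4963.
Top-of-atmosphere irradiance = S₀ cos θ_z = 1362 × 0.4963 = 675.96 W/m².

676 W/m²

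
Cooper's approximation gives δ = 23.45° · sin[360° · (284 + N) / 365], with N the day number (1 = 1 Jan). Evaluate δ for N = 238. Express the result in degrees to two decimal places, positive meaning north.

+9.97°

360 × (284 + 238) / 365 = 514.849°; sin(514.849°) = 0.4250.
δ = 23.45 × 0.4250 = 9.966° ≈ +9.97°.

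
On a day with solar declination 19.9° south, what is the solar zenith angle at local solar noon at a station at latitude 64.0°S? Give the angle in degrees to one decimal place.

44.1°

At local solar noon the hour angle is zero, so the zenith angle is |φ − δ| = |-64.0° − (-19.9°)| = 44.1°.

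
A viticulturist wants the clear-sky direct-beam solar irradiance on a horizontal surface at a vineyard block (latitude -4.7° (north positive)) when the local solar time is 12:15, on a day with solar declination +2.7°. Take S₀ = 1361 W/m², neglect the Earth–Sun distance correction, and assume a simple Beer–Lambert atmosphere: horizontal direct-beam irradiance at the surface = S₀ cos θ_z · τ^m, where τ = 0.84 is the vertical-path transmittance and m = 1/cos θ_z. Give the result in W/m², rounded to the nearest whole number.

1129 W/m²

Hour angle H = 15° × (12.25 − 12) = 3.75°.
cos θ_z = sin φ sin δ + cos φ cos δ cos H = (-0.0819)(0.0471) + (0.9966)(0.9989)(0.9979) = 0.9896.
Air mass m = 1/cos θ_z = 1/0.9896 = 1.011; τ^m = 0.84^1.011 = 0.8384.
Surface direct beam = 1361 × 0.9896 × 0.8384 = 1129.20 W/m².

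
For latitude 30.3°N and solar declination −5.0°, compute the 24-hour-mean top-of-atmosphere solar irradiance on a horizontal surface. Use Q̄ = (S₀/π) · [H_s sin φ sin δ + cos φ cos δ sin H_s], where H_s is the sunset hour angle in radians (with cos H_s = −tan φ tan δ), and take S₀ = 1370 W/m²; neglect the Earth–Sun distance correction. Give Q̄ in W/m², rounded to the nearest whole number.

345 W/m²

The sunset hour angle satisfies cos H_s = −tan φ tan δ = 0.0511, giving H_s = 87.07°. In radians, H_s = 1.5197.
H_s sin φ sin δ = 1.5197 × 0.5045 × -0.0872 = -0.0669.
cos φ cos δ sin H_s = 0.8634 × 0.9962 × 0.9987 = 0.8590.
Q̄ = (1370/π) × (-0.0669 + 0.8590) = 436.08 × 0.7921 = 345.42 W/m².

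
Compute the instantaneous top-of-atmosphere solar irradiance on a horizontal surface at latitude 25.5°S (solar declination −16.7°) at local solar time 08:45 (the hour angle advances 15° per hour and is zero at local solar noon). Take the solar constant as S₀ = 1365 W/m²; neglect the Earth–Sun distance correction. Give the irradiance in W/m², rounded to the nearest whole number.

Hour angle H = 15° × (8.75 − 12) = -48.75°.
With φ = -25.5°, δ = -16.7°, H = -48.75°: sin φ sin δ = 0.1237, cos φ cos δ cos H = 0.5700, so cos θ_z = 0.6937.
Top-of-atmosphere irradiance = S₀ cos θ_z = 1365 × 0.6937 = 946.90 W/m².

947 W/m²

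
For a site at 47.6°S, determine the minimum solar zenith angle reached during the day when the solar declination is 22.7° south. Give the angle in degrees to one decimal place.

At local solar noon the hour angle is zero, so the zenith angle is |φ − δ| = |-47.6° − (-22.7°)| = 24.9°.

24.9°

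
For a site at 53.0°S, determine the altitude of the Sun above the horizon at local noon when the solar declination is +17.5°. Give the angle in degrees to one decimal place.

At local solar noon the hour angle is zero, so the elevation is 90° − |φ − δ| = 90° − |-53.0° − (17.5°)| = 90° − 70.5° = 19.5°.

19.5°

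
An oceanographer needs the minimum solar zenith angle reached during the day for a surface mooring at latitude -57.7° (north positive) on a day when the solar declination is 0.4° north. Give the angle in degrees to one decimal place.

At local solar noon the hour angle is zero, so the zenith angle is |φ − δ| = |-57.7° − (0.4°)| = 58.1°.

58.1°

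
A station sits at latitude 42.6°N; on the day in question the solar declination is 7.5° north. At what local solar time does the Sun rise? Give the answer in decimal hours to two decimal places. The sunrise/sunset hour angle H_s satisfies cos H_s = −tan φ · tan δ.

5.54 h

The sunset hour angle satisfies cos H_s = −tan φ tan δ = -0.1211, giving H_s = 96.96°.
Sunrise is at 12 − H_s/15 = 12 − 6.464 = 5.536 h local solar time.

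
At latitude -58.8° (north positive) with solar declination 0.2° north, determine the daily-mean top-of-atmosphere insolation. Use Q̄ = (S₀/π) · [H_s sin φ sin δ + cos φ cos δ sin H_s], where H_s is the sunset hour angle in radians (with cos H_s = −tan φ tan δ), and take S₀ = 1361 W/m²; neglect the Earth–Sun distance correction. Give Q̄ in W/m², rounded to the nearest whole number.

222 W/m²

−tan φ tan δ = −(-1.6512)(0.0035) = 0.0058; H_s = arccos(0.0058) = 89.67°. In radians, H_s = 1.5650.
H_s sin φ sin δ = 1.5650 × -0.8554 × 0.0035 = -0.0047.
cos φ cos δ sin H_s = 0.5180 × 1.0000 × 1.0000 = 0.5180.
Q̄ = (1361/π) × (-0.0047 + 0.5180) = 433.22 × 0.5133 = 222.37 W/m².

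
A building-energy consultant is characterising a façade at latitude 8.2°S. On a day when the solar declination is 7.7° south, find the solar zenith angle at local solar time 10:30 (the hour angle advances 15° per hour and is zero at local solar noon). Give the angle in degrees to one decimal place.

Hour angle H = 15° × (10.5 − 12) = -22.50°.
cos θ_z = sin φ sin δ + cos φ cos δ cos H = (-0.1426)(-0.1340) + (0.9898)(0.9910)(0.9239) = 0.9254.
θ_z = arccos(0.9254) = 22.27°.

22.3°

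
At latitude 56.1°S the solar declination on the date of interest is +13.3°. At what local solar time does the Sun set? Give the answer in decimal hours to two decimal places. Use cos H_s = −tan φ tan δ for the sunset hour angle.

16.63 h

cos H_s = −tan(-56.1°) · tan(13.3°) = 0.3518, so H_s = arccos(0.3518) = 69.40°.
Sunset is at 12 + H_s/15 = 12 + 4.627 = 16.627 h local solar time.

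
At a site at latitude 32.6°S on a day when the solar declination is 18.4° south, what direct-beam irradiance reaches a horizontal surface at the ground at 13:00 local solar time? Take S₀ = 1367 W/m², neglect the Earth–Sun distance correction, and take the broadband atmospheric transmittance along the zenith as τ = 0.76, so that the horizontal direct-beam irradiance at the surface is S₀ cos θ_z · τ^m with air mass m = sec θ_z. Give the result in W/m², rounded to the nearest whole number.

963 W/m²

Hour angle H = 15° × (13 − 12) = 15.00°.
cos θ_z = sin φ sin δ + cos φ cos δ cos H = (-0.5388)(-0.3156) + (0.8425)(0.9489)(0.9659) = 0.9422.
Air mass m = 1/cos θ_z = 1/0.9422 = 1.061; τ^m = 0.76^1.061 = 0.7474.
Surface direct beam = 1367 × 0.9422 × 0.7474 = 962.64 W/m².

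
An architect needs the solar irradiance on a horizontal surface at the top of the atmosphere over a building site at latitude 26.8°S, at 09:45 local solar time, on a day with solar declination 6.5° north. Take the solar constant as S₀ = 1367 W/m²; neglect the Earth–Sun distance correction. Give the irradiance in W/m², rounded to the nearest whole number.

Hour angle H = 15° × (9.75 − 12) = -33.75°.
cos θ_z = sin φ sin δ + cos φ cos δ cos H = (-0.4509)(0.1132) + (0.8926)(0.9936)(0.8315) = 0.6864.
Top-of-atmosphere irradiance = S₀ cos θ_z = 1367 × 0.6864 = 938.31 W/m².

938 W/m²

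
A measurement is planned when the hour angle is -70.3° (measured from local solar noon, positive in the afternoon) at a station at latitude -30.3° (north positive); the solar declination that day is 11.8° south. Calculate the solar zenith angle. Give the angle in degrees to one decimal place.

67.2°

cos θ_z = sin φ sin δ + cos φ cos δ cos H = (-0.5045)(-0.2045) + (0.8634)(0.9789)(0.3371) = 0.3881.
θ_z = arccos(0.3881) = 67.16°.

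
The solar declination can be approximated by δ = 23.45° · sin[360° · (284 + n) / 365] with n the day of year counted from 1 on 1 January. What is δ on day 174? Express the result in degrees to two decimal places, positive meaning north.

+23.44°

360 × (284 + 174) / 365 = 451.726°; sin(451.726°) = 0.9995.
δ = 23.45 × 0.9995 = 23.438° ≈ +23.44°.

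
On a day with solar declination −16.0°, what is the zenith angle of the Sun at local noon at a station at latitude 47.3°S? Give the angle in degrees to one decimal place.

31.3°

At local solar noon the hour angle is zero, so the zenith angle is |φ − δ| = |-47.3° − (-16.0°)| = 31.3°.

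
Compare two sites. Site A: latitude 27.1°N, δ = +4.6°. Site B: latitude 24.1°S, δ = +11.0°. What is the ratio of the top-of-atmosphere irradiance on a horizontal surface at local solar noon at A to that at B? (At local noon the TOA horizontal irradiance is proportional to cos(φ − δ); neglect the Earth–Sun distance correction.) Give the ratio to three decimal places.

1.129

A: cos θ_z = cos(27.1° − (4.6°)) = 0.9239.
B: cos θ_z = cos(-24.1° − (11.0°)) = 0.8181.
Ratio A/B = 0.9239 / 0.8181 = 1.1293.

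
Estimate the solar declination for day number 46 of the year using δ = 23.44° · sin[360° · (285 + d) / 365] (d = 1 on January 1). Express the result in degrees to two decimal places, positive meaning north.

360 × (285 + 46) / 365 = 326.466°; sin(326.466°) = -0.5524.
δ = 23.44 × -0.5524 = -12.948° ≈ -12.95°.

-12.95°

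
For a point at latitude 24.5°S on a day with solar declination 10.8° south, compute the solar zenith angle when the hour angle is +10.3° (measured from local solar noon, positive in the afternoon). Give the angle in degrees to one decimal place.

cos θ_z = sin φ sin δ + cos φ cos δ cos H = (-0.4147)(-0.1874) + (0.9100)(0.9823)(0.9839) = 0.9572.
θ_z = arccos(0.9572) = 16.82°.

16.8°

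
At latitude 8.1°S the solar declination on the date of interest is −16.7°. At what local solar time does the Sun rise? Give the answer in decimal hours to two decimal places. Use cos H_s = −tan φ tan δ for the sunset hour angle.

5.84 h

−tan φ tan δ = −(-0.1423)(-0.3000) = -0.0427; H_s = arccos(-0.0427) = 92.45°.
Sunrise is at 12 − H_s/15 = 12 − 6.163 = 5.837 h local solar time.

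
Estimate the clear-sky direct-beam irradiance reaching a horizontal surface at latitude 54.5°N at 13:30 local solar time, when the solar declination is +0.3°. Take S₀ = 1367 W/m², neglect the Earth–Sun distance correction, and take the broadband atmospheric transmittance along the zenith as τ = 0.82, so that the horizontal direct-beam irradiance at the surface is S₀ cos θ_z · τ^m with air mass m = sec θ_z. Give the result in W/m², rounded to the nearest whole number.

Hour angle H = 15° × (13.5 − 12) = 22.50°.
With φ = 54.5°, δ = 0.3°, H = 22.50°: sin φ sin δ = 0.0043, cos φ cos δ cos H = 0.5365, so cos θ_z = 0.5408.
Air mass m = 1/cos θ_z = 1/0.5408 = 1.849; τ^m = 0.82^1.849 = 0.6929.
Surface direct beam = 1367 × 0.5408 × 0.6929 = 512.24 W/m².

512 W/m²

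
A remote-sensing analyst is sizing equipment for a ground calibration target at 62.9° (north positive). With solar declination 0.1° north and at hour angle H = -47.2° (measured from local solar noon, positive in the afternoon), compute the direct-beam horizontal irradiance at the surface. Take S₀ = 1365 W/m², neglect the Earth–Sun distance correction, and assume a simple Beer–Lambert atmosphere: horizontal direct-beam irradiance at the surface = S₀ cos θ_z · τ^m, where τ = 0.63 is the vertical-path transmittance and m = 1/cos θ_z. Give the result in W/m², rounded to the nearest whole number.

cos θ_z = sin(62.9°) sin(0.1°) + cos(62.9°) cos(0.1°) cos(-47.20°) = 0.0016 + 0.3095 = 0.3111.
Air mass m = 1/cos θ_z = 1/0.3111 = 3.214; τ^m = 0.63^3.214 = 0.2265.
Surface direct beam = 1365 × 0.3111 × 0.2265 = 96.18 W/m².

96 W/m²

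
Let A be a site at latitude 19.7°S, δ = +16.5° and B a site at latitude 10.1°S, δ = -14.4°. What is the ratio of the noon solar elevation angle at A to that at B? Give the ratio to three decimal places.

A: 90° − |-19.7 − (16.5)| = 53.80°.
B: 90° − |-10.1 − (-14.4)| = 85.70°.
Ratio A/B = 53.8000 / 85.7000 = 0.6278.

0.628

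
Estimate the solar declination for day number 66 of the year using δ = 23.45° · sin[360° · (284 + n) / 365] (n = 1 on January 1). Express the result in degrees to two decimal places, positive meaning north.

-5.99°

360 × (284 + 66) / 365 = 345.205°; sin(345.205°) = -0.2554.
δ = 23.45 × -0.2554 = -5.989° ≈ -5.99°.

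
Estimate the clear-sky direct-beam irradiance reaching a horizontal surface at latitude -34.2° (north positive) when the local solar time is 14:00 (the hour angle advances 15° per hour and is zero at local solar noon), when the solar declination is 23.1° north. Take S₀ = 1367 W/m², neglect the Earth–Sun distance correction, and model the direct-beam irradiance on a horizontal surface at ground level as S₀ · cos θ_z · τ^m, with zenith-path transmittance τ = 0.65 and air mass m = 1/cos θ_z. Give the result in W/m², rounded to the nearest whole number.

224 W/m²

Hour angle H = 15° × (14 − 12) = 30.00°.
cos θ_z = sin(-34.2°) sin(23.1°) + cos(-34.2°) cos(23.1°) cos(30.00°) = -0.2205 + 0.6588 = 0.4383.
Air mass m = 1/cos θ_z = 1/0.4383 = 2.282; τ^m = 0.65^2.282 = 0.3742.
Surface direct beam = 1367 × 0.4383 × 0.3742 = 224.20 W/m².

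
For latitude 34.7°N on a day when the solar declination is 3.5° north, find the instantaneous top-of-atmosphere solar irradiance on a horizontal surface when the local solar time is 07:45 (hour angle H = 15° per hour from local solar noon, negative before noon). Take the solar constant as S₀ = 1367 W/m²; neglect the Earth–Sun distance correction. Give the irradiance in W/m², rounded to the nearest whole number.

544 W/m²

Hour angle H = 15° × (7.75 − 12) = -63.75°.
cos θ_z = sin φ sin δ + cos φ cos δ cos H = (0.5693)(0.0610) + (0.8221)(0.9981)(0.4423) = 0.3977.
Top-of-atmosphere irradiance = S₀ cos θ_z = 1367 × 0.3977 = 543.66 W/m².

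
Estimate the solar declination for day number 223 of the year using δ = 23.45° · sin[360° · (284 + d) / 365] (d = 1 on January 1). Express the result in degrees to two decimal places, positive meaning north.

360 × (284 + 223) / 365 = 500.055°; sin(500.055°) = 0.6421.
δ = 23.45 × 0.6421 = 15.057° ≈ +15.06°.

+15.06°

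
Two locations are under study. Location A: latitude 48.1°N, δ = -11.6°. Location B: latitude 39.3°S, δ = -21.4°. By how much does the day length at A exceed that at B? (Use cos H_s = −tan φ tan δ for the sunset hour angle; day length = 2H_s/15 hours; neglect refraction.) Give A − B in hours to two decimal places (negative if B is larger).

A: H_s = arccos(−tan 48.1° · tan -11.6°) = 76.77°, so 2H_s/15 = 10.2360 h.
B: H_s = arccos(−tan -39.3° · tan -21.4°) = 108.71°, so 2H_s/15 = 14.4947 h.
A − B = 10.2360 − 14.4947 = -4.2587 h.

-4.26 h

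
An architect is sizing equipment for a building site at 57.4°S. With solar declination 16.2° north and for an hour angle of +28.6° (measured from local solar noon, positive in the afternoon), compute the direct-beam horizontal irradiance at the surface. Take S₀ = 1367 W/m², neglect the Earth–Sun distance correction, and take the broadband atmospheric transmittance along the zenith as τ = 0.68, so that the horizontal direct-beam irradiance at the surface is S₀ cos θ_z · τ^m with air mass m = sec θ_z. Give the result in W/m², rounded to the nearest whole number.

52 W/m²

With φ = -57.4°, δ = 16.2°, H = 28.60°: sin φ sin δ = -0.2350, cos φ cos δ cos H = 0.4542, so cos θ_z = 0.2192.
Air mass m = 1/cos θ_z = 1/0.2192 = 4.562; τ^m = 0.68^4.562 = 0.1721.
Surface direct beam = 1367 × 0.2192 × 0.1721 = 51.57 W/m².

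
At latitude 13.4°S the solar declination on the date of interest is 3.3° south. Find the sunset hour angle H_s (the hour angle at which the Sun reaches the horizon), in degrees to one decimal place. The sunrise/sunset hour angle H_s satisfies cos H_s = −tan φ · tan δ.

90.8°

−tan φ tan δ = −(-0.2382)(-0.0577) = -0.0137; H_s = arccos(-0.0137) = 90.78°.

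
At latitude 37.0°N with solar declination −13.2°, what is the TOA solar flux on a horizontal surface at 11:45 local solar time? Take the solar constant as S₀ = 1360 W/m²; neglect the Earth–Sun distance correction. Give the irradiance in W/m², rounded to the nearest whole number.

868 W/m²

Hour angle H = 15° × (11.75 − 12) = -3.75°.
With φ = 37.0°, δ = -13.2°, H = -3.75°: sin φ sin δ = -0.1374, cos φ cos δ cos H = 0.7759, so cos θ_z = 0.6385.
Top-of-atmosphere irradiance = S₀ cos θ_z = 1360 × 0.6385 = 868.36 W/m².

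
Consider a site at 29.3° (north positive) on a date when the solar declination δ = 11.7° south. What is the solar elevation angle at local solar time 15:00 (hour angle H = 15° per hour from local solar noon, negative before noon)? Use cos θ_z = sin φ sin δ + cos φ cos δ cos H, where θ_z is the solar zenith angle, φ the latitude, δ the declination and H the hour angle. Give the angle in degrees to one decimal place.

30.3°

Hour angle H = 15° × (15 − 12) = 45.00°.
cos θ_z = sin(29.3°) sin(-11.7°) + cos(29.3°) cos(-11.7°) cos(45.00°) = -0.0992 + 0.6038 = 0.5046.
θ_z = arccos(0.5046) = 59.70°, so the elevation is 90° − 59.70° = 30.30°.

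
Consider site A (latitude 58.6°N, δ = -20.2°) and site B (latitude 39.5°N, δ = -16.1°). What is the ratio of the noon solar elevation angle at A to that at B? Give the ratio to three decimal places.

0.326

A: 90° − |58.6 − (-20.2)| = 11.20°.
B: 90° − |39.5 − (-16.1)| = 34.40°.
Ratio A/B = 11.2000 / 34.4000 = 0.3256.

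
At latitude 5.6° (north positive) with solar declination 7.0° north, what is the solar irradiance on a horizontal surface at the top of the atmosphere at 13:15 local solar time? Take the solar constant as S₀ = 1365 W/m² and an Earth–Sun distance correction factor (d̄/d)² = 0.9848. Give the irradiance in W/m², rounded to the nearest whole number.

1273 W/m²

Hour angle H = 15° × (13.25 − 12) = 18.75°.
cos θ_z = sin(5.6°) sin(7.0°) + cos(5.6°) cos(7.0°) cos(18.75°) = 0.0119 + 0.9354 = 0.9473.
Top-of-atmosphere irradiance = S₀ (d̄/d)² cos θ_z = 1365 × 0.9848 × 0.9473 = 1273.41 W/m².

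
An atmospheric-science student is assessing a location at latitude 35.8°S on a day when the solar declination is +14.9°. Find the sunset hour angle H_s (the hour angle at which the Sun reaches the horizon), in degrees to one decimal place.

The sunset hour angle satisfies cos H_s = −tan φ tan δ = 0.1919, giving H_s = 78.94°.

78.9°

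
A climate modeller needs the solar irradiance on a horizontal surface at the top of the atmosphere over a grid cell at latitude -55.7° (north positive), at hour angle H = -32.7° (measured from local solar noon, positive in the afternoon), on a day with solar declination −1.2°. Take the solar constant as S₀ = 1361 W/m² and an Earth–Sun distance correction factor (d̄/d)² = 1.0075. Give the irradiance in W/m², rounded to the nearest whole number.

With φ = -55.7°, δ = -1.2°, H = -32.70°: sin φ sin δ = 0.0173, cos φ cos δ cos H = 0.4741, so cos θ_z = 0.4914.
Top-of-atmosphere irradiance = S₀ (d̄/d)² cos θ_z = 1361 × 1.0075 × 0.4914 = 673.81 W/m².

674 W/m²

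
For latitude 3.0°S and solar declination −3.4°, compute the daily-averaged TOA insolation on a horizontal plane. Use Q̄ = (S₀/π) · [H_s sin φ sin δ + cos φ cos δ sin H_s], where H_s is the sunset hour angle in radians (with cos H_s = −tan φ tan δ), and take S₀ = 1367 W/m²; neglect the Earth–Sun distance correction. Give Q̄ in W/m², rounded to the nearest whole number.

−tan φ tan δ = −(-0.0524)(-0.0594) = -0.0031; H_s = arccos(-0.0031) = 90.18°. In radians, H_s = 1.5739.
H_s sin φ sin δ = 1.5739 × -0.0523 × -0.0593 = 0.0049.
cos φ cos δ sin H_s = 0.9986 × 0.9982 × 1.0000 = 0.9968.
Q̄ = (1367/π) × (0.0049 + 0.9968) = 435.13 × 1.0017 = 435.87 W/m².

436 W/m²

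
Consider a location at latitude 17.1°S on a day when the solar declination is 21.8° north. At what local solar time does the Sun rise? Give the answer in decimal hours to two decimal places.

−tan φ tan δ = −(-0.3076)(0.4000) = 0.1230; H_s = arccos(0.1230) = 82.93°.
Sunrise is at 12 − H_s/15 = 12 − 5.529 = 6.471 h local solar time.

6.47 h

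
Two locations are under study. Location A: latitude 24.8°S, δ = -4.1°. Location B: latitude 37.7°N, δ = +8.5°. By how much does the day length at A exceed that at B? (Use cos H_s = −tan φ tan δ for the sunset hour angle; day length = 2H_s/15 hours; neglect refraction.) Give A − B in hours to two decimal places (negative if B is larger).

-0.63 h

A: H_s = arccos(−tan -24.8° · tan -4.1°) = 91.90°, so 2H_s/15 = 12.2533 h.
B: H_s = arccos(−tan 37.7° · tan 8.5°) = 96.63°, so 2H_s/15 = 12.8840 h.
A − B = 12.2533 − 12.8840 = -0.6307 h.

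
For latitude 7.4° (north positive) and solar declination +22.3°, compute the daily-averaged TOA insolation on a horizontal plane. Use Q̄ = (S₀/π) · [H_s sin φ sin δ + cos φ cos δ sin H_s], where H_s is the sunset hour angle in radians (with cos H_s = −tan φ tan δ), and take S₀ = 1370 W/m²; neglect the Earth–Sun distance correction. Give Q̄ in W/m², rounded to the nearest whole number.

434 W/m²

The sunset hour angle satisfies cos H_s = −tan φ tan δ = -0.0533, giving H_s = 93.06°. In radians, H_s = 1.6242.
H_s sin φ sin δ = 1.6242 × 0.1288 × 0.3795 = 0.0794.
cos φ cos δ sin H_s = 0.9917 × 0.9252 × 0.9986 = 0.9162.
Q̄ = (1370/π) × (0.0794 + 0.9162) = 436.08 × 0.9956 = 434.16 W/m².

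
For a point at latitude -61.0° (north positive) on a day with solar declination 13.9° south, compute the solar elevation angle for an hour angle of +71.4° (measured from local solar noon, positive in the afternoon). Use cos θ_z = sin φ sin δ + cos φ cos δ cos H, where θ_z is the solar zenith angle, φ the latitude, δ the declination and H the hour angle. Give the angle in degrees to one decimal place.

21.1°

cos θ_z = sin φ sin δ + cos φ cos δ cos H = (-0.8746)(-0.2402) + (0.4848)(0.9707)(0.3190) = 0.3602.
θ_z = arccos(0.3602) = 68.89°, so the elevation is 90° − 68.89° = 21.11°.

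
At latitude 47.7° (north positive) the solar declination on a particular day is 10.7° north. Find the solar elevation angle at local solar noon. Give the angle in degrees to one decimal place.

53.0°

At local solar noon the hour angle is zero, so the elevation is 90° − |φ − δ| = 90° − |47.7° − (10.7°)| = 90° − 37.0° = 53.0°.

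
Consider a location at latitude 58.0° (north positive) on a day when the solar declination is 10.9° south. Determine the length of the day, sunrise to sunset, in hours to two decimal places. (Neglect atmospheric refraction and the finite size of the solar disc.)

The sunset hour angle satisfies cos H_s = −tan φ tan δ = 0.3082, giving H_s = 72.05°.
Day length = 2 H_s / 15° h⁻¹ = 144.10° / 15 = 9.607 h.

9.61 hours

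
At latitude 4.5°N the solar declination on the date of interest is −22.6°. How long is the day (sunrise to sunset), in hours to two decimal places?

11.75 hours

cos H_s = −tan(4.5°) · tan(-22.6°) = 0.0328, so H_s = arccos(0.0328) = 88.12°.
Day length = 2 H_s / 15° h⁻¹ = 176.24° / 15 = 11.749 h.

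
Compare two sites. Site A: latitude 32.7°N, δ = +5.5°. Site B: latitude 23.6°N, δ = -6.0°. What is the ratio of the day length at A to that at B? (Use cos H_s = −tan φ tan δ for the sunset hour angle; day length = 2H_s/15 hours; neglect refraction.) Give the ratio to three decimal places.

A: H_s = arccos(−tan 32.7° · tan 5.5°) = 93.54°, so 2H_s/15 = 12.4720 h.
B: H_s = arccos(−tan 23.6° · tan -6.0°) = 87.37°, so 2H_s/15 = 11.6493 h.
Ratio A/B = 12.4720 / 11.6493 = 1.0706.

1.071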